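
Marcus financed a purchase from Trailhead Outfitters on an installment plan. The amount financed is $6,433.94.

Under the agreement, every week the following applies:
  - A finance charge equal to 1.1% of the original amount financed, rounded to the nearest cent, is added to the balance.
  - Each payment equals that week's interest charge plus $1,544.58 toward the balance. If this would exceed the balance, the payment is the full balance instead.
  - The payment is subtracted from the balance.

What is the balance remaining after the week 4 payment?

Week 1: $6,433.94 +$70.77 interest = $6,504.71; pay $1,615.35 → $4,889.36
Week 2: $4,889.36 +$70.77 interest = $4,960.13; pay $1,615.35 → $3,344.78
Week 3: $3,344.78 +$70.77 interest = $3,415.55; pay $1,615.35 → $1,800.20
Week 4: $1,800.20 +$70.77 interest = $1,870.97; pay $1,615.35 → $255.62

$255.62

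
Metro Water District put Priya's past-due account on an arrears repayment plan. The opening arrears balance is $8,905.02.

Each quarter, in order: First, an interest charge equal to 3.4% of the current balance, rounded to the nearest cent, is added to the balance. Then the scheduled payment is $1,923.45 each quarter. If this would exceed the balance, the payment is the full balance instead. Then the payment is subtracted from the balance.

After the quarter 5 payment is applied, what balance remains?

# | Opening | Interest | Payment | End bal
1 | $8,905.02 | $302.77 | $1,923.45 | $7,284.34
2 | $7,284.34 | $247.67 | $1,923.45 | $5,608.56
3 | $5,608.56 | $190.69 | $1,923.45 | $3,875.80
4 | $3,875.80 | $131.78 | $1,923.45 | $2,084.13
5 | $2,084.13 | $70.86 | $1,923.45 | $231.54

$231.54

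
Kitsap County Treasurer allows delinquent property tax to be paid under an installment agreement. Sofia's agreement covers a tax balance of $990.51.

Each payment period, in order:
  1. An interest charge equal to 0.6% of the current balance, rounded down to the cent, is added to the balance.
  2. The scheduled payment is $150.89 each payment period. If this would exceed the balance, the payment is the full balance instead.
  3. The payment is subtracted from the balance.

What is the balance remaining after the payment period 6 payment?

# | Opening | Interest | Payment | End bal
1 | $990.51 | $5.94 | $150.89 | $845.56
2 | $845.56 | $5.07 | $150.89 | $699.74
3 | $699.74 | $4.19 | $150.89 | $553.04
4 | $553.04 | $3.31 | $150.89 | $405.46
5 | $405.46 | $2.43 | $150.89 | $257.00
6 | $257.00 | $1.54 | $150.89 | $107.65

$107.65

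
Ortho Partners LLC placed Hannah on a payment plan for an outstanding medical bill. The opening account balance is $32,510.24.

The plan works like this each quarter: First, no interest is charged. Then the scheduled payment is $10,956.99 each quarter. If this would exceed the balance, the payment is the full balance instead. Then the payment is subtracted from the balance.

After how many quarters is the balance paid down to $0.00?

3

Quarter 1: opening $32,510.24; payment $10,956.99; balance $21,553.25
Quarter 2: opening $21,553.25; payment $10,956.99; balance $10,596.26
Quarter 3: opening $10,596.26; payment $10,596.26; balance $0.00
Balance reaches $0.00 in quarter 3.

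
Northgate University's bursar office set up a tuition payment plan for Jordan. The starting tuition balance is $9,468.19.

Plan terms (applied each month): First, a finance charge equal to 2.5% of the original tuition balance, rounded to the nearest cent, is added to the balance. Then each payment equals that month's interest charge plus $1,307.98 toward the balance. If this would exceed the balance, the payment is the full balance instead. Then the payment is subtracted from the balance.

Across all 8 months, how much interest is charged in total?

$1,893.60

# | Opening | Interest | Payment | End bal
1 | $9,468.19 | $236.70 | $1,544.68 | $8,160.21
2 | $8,160.21 | $236.70 | $1,544.68 | $6,852.23
3 | $6,852.23 | $236.70 | $1,544.68 | $5,544.25
4 | $5,544.25 | $236.70 | $1,544.68 | $4,236.27
5 | $4,236.27 | $236.70 | $1,544.68 | $2,928.29
6 | $2,928.29 | $236.70 | $1,544.68 | $1,620.31
7 | $1,620.31 | $236.70 | $1,544.68 | $312.33
8 | $312.33 | $236.70 | $549.03 | $0.00
Total interest: $236.70 + $236.70 + $236.70 + $236.70 + $236.70 + $236.70 + $236.70 + $236.70 = $1,893.60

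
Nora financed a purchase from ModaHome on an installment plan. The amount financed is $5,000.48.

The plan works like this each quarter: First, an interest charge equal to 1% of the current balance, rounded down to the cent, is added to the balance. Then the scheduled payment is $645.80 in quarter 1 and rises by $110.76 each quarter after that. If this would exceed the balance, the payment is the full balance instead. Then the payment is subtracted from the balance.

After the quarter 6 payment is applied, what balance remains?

$0.00

Quarter 1: $5,000.48 +$50.00 interest = $5,050.48; pay $645.80 → $4,404.68
Quarter 2: $4,404.68 +$44.04 interest = $4,448.72; pay $756.56 → $3,692.16
Quarter 3: $3,692.16 +$36.92 interest = $3,729.08; pay $867.32 → $2,861.76
Quarter 4: $2,861.76 +$28.61 interest = $2,890.37; pay $978.08 → $1,912.29
Quarter 5: $1,912.29 +$19.12 interest = $1,931.41; pay $1,088.84 → $842.57
Quarter 6: $842.57 +$8.42 interest = $850.99; pay $850.99 → $0.00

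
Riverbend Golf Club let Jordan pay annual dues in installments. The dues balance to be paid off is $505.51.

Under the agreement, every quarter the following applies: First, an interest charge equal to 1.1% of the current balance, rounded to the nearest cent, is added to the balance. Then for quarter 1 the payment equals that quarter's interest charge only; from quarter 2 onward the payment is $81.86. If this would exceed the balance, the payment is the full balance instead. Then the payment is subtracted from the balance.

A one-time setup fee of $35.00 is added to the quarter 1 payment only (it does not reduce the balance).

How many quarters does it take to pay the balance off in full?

# | Opening | Interest | Payment | Fee | End bal
1 | $505.51 | $5.56 | $5.56 | $35.00 | $505.51
2 | $505.51 | $5.56 | $81.86 | — | $429.21
3 | $429.21 | $4.72 | $81.86 | — | $352.07
4 | $352.07 | $3.87 | $81.86 | — | $274.08
5 | $274.08 | $3.01 | $81.86 | — | $195.23
6 | $195.23 | $2.15 | $81.86 | — | $115.52
7 | $115.52 | $1.27 | $81.86 | — | $34.93
8 | $34.93 | $0.38 | $35.31 | — | $0.00
Balance reaches $0.00 in quarter 8.

8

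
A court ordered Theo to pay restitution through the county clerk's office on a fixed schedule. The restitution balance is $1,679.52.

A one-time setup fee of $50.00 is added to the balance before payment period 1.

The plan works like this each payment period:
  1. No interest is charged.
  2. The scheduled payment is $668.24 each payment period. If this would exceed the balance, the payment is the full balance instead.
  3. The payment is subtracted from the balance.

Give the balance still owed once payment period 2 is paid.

Payment period 1: $1,729.52 − $668.24 → $1,061.28
Payment period 2: $1,061.28 − $668.24 → $393.04

$393.04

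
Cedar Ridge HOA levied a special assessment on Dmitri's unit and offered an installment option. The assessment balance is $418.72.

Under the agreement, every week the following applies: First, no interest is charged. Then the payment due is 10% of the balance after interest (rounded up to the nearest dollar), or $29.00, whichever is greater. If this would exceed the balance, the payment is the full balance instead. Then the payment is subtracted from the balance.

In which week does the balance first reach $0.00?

14

# | Opening | Payment | End bal
1 | $418.72 | $42.00 | $376.72
2 | $376.72 | $38.00 | $338.72
3 | $338.72 | $34.00 | $304.72
4 | $304.72 | $31.00 | $273.72
5 | $273.72 | $29.00 | $244.72
6 | $244.72 | $29.00 | $215.72
7 | $215.72 | $29.00 | $186.72
8 | $186.72 | $29.00 | $157.72
9 | $157.72 | $29.00 | $128.72
10 | $128.72 | $29.00 | $99.72
11 | $99.72 | $29.00 | $70.72
12 | $70.72 | $29.00 | $41.72
13 | $41.72 | $29.00 | $12.72
14 | $12.72 | $12.72 | $0.00
Balance reaches $0.00 in week 14.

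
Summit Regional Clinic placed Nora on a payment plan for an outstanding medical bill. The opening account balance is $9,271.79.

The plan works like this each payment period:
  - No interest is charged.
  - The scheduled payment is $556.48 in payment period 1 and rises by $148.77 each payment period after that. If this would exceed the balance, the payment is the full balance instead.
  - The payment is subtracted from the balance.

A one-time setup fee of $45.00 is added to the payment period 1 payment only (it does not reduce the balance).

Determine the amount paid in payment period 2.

$705.25

Payment period 1: $9,271.79 − $556.48 (+ $45.00 fee) → $8,715.31
Payment period 2: $8,715.31 − $705.25 → $8,010.06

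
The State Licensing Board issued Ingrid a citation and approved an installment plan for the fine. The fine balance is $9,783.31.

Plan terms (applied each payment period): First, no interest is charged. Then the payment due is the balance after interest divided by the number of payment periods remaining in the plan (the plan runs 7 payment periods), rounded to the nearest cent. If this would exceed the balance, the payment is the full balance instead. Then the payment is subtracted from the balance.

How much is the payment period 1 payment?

$1,397.62

# | Opening | Payment | End bal
1 | $9,783.31 | $1,397.62 | $8,385.69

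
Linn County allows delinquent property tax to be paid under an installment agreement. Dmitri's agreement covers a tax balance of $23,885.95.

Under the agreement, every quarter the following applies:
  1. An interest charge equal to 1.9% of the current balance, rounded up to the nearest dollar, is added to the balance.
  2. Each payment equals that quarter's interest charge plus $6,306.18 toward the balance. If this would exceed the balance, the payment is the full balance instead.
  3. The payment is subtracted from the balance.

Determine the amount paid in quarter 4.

$5,062.41

Quarter 1: opening $23,885.95; interest $454.00 → $24,339.95; payment $6,760.18; balance $17,579.77
Quarter 2: opening $17,579.77; interest $335.00 → $17,914.77; payment $6,641.18; balance $11,273.59
Quarter 3: opening $11,273.59; interest $215.00 → $11,488.59; payment $6,521.18; balance $4,967.41
Quarter 4: opening $4,967.41; interest $95.00 → $5,062.41; payment $5,062.41; balance $0.00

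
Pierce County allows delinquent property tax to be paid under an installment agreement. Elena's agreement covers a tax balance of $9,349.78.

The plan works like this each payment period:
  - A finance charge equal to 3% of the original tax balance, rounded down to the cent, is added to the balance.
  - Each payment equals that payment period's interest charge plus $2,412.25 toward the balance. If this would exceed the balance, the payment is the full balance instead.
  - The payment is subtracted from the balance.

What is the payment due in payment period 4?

Payment period 1: opening $9,349.78; interest $280.49 → $9,630.27; payment $2,692.74; balance $6,937.53
Payment period 2: opening $6,937.53; interest $280.49 → $7,218.02; payment $2,692.74; balance $4,525.28
Payment period 3: opening $4,525.28; interest $280.49 → $4,805.77; payment $2,692.74; balance $2,113.03
Payment period 4: opening $2,113.03; interest $280.49 → $2,393.52; payment $2,393.52; balance $0.00

$2,393.52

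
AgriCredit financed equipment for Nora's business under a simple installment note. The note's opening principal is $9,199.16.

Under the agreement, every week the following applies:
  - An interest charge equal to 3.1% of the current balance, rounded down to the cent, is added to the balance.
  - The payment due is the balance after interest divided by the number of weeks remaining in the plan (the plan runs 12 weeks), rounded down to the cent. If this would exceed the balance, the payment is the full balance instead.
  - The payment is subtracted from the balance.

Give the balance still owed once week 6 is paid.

$5,524.20

Week 1: opening $9,199.16; interest $285.17 → $9,484.33; payment $790.36; balance $8,693.97
Week 2: opening $8,693.97; interest $269.51 → $8,963.48; payment $814.86; balance $8,148.62
Week 3: opening $8,148.62; interest $252.60 → $8,401.22; payment $840.12; balance $7,561.10
Week 4: opening $7,561.10; interest $234.39 → $7,795.49; payment $866.16; balance $6,929.33
Week 5: opening $6,929.33; interest $214.80 → $7,144.13; payment $893.01; balance $6,251.12
Week 6: opening $6,251.12; interest $193.78 → $6,444.90; payment $920.70; balance $5,524.20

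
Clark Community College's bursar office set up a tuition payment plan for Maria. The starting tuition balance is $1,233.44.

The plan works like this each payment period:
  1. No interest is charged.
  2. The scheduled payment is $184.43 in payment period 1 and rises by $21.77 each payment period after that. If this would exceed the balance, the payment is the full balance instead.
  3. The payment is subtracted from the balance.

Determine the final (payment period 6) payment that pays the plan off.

Payment period 1: opening $1,233.44; payment $184.43; balance $1,049.01
Payment period 2: opening $1,049.01; payment $206.20; balance $842.81
Payment period 3: opening $842.81; payment $227.97; balance $614.84
Payment period 4: opening $614.84; payment $249.74; balance $365.10
Payment period 5: opening $365.10; payment $271.51; balance $93.59
Payment period 6: opening $93.59; payment $93.59; balance $0.00

$93.59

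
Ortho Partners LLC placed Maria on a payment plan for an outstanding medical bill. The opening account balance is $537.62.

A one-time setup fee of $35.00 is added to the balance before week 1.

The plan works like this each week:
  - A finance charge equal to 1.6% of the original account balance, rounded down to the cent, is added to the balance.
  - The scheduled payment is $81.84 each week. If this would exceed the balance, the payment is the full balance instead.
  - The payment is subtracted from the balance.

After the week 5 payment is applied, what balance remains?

# | Opening | Interest | Payment | End bal
1 | $572.62 | $8.60 | $81.84 | $499.38
2 | $499.38 | $8.60 | $81.84 | $426.14
3 | $426.14 | $8.60 | $81.84 | $352.90
4 | $352.90 | $8.60 | $81.84 | $279.66
5 | $279.66 | $8.60 | $81.84 | $206.42

$206.42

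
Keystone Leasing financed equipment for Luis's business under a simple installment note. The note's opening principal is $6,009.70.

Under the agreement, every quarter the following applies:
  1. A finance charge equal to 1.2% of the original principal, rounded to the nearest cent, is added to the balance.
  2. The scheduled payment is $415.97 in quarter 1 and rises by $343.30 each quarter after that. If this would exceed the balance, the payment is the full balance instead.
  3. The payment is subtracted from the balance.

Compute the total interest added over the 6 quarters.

Quarter 1: opening $6,009.70; interest $72.12 → $6,081.82; payment $415.97; balance $5,665.85
Quarter 2: opening $5,665.85; interest $72.12 → $5,737.97; payment $759.27; balance $4,978.70
Quarter 3: opening $4,978.70; interest $72.12 → $5,050.82; payment $1,102.57; balance $3,948.25
Quarter 4: opening $3,948.25; interest $72.12 → $4,020.37; payment $1,445.87; balance $2,574.50
Quarter 5: opening $2,574.50; interest $72.12 → $2,646.62; payment $1,789.17; balance $857.45
Quarter 6: opening $857.45; interest $72.12 → $929.57; payment $929.57; balance $0.00
Total interest: $72.12 + $72.12 + $72.12 + $72.12 + $72.12 + $72.12 = $432.72

$432.72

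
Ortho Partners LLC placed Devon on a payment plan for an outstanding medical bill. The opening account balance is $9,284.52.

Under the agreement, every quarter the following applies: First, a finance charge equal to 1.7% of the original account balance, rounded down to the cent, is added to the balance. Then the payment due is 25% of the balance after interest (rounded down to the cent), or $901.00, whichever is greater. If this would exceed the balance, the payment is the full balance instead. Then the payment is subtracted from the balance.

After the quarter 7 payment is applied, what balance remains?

Quarter 1: $9,284.52 +$157.83 interest = $9,442.35; pay $2,360.58 → $7,081.77
Quarter 2: $7,081.77 +$157.83 interest = $7,239.60; pay $1,809.90 → $5,429.70
Quarter 3: $5,429.70 +$157.83 interest = $5,587.53; pay $1,396.88 → $4,190.65
Quarter 4: $4,190.65 +$157.83 interest = $4,348.48; pay $1,087.12 → $3,261.36
Quarter 5: $3,261.36 +$157.83 interest = $3,419.19; pay $901.00 → $2,518.19
Quarter 6: $2,518.19 +$157.83 interest = $2,676.02; pay $901.00 → $1,775.02
Quarter 7: $1,775.02 +$157.83 interest = $1,932.85; pay $901.00 → $1,031.85

$1,031.85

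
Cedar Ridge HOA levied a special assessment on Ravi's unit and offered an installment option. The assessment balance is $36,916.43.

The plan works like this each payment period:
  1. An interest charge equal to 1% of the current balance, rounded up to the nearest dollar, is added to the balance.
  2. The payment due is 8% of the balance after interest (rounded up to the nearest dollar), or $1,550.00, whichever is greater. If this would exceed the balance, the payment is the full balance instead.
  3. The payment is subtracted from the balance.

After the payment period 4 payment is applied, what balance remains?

Payment period 1: $36,916.43 +$370.00 interest = $37,286.43; pay $2,983.00 → $34,303.43
Payment period 2: $34,303.43 +$344.00 interest = $34,647.43; pay $2,772.00 → $31,875.43
Payment period 3: $31,875.43 +$319.00 interest = $32,194.43; pay $2,576.00 → $29,618.43
Payment period 4: $29,618.43 +$297.00 interest = $29,915.43; pay $2,394.00 → $27,521.43

$27,521.43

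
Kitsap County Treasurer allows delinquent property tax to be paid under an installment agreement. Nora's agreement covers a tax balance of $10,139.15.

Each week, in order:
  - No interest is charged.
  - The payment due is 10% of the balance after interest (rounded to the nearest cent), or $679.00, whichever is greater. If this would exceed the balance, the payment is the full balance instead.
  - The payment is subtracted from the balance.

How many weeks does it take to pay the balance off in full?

Week 1: $10,139.15 − $1,013.92 → $9,125.23
Week 2: $9,125.23 − $912.52 → $8,212.71
Week 3: $8,212.71 − $821.27 → $7,391.44
Week 4: $7,391.44 − $739.14 → $6,652.30
Week 5: $6,652.30 − $679.00 → $5,973.30
Week 6: $5,973.30 − $679.00 → $5,294.30
Week 7: $5,294.30 − $679.00 → $4,615.30
Week 8: $4,615.30 − $679.00 → $3,936.30
Week 9: $3,936.30 − $679.00 → $3,257.30
Week 10: $3,257.30 − $679.00 → $2,578.30
Week 11: $2,578.30 − $679.00 → $1,899.30
Week 12: $1,899.30 − $679.00 → $1,220.30
Week 13: $1,220.30 − $679.00 → $541.30
Week 14: $541.30 − $541.30 → $0.00
Balance reaches $0.00 in week 14.

14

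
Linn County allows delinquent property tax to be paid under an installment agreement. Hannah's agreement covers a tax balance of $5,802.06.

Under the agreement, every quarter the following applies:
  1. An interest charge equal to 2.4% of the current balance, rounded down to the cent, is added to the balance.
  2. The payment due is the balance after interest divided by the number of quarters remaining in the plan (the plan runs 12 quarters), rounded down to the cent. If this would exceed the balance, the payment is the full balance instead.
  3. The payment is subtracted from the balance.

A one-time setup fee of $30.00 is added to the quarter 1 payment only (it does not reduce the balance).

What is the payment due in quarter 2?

Quarter 1: $5,802.06 +$139.24 interest = $5,941.30; pay $495.10 (+ $30.00 fee) → $5,446.20
Quarter 2: $5,446.20 +$130.70 interest = $5,576.90; pay $506.99 → $5,069.91

$506.99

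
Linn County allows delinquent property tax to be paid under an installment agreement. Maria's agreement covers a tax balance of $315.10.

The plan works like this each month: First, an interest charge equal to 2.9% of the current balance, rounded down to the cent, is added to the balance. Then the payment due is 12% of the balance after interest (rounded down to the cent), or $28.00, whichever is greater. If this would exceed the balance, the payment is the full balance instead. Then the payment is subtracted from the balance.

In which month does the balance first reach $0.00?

# | Opening | Interest | Payment | End bal
1 | $315.10 | $9.13 | $38.90 | $285.33
2 | $285.33 | $8.27 | $35.23 | $258.37
3 | $258.37 | $7.49 | $31.90 | $233.96
4 | $233.96 | $6.78 | $28.88 | $211.86
5 | $211.86 | $6.14 | $28.00 | $190.00
6 | $190.00 | $5.51 | $28.00 | $167.51
7 | $167.51 | $4.85 | $28.00 | $144.36
8 | $144.36 | $4.18 | $28.00 | $120.54
9 | $120.54 | $3.49 | $28.00 | $96.03
10 | $96.03 | $2.78 | $28.00 | $70.81
11 | $70.81 | $2.05 | $28.00 | $44.86
12 | $44.86 | $1.30 | $28.00 | $18.16
13 | $18.16 | $0.52 | $18.68 | $0.00
Balance reaches $0.00 in month 13.

13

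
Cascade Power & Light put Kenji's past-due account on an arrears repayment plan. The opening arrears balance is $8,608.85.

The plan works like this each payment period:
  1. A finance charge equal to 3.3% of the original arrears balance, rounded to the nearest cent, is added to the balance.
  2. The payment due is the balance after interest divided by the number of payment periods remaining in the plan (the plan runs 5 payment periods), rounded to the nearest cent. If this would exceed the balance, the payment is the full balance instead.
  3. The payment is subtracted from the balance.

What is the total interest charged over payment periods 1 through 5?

# | Opening | Interest | Payment | End bal
1 | $8,608.85 | $284.09 | $1,778.59 | $7,114.35
2 | $7,114.35 | $284.09 | $1,849.61 | $5,548.83
3 | $5,548.83 | $284.09 | $1,944.31 | $3,888.61
4 | $3,888.61 | $284.09 | $2,086.35 | $2,086.35
5 | $2,086.35 | $284.09 | $2,370.44 | $0.00
Total interest: $284.09 + $284.09 + $284.09 + $284.09 + $284.09 = $1,420.45

$1,420.45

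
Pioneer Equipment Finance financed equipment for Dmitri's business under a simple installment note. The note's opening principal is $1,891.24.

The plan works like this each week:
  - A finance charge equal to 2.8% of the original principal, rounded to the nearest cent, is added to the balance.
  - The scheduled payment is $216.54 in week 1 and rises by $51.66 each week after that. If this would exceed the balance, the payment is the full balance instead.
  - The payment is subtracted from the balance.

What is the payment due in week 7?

Week 1: opening $1,891.24; interest $52.95 → $1,944.19; payment $216.54; balance $1,727.65
Week 2: opening $1,727.65; interest $52.95 → $1,780.60; payment $268.20; balance $1,512.40
Week 3: opening $1,512.40; interest $52.95 → $1,565.35; payment $319.86; balance $1,245.49
Week 4: opening $1,245.49; interest $52.95 → $1,298.44; payment $371.52; balance $926.92
Week 5: opening $926.92; interest $52.95 → $979.87; payment $423.18; balance $556.69
Week 6: opening $556.69; interest $52.95 → $609.64; payment $474.84; balance $134.80
Week 7: opening $134.80; interest $52.95 → $187.75; payment $187.75; balance $0.00

$187.75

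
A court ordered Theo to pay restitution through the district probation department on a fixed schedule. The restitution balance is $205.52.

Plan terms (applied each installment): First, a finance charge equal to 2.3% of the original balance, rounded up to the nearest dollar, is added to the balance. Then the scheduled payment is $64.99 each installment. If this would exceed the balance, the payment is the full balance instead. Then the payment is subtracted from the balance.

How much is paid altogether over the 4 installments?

Installment 1: $205.52 +$5.00 interest = $210.52; pay $64.99 → $145.53
Installment 2: $145.53 +$5.00 interest = $150.53; pay $64.99 → $85.54
Installment 3: $85.54 +$5.00 interest = $90.54; pay $64.99 → $25.55
Installment 4: $25.55 +$5.00 interest = $30.55; pay $30.55 → $0.00
Total paid: $225.52

$225.52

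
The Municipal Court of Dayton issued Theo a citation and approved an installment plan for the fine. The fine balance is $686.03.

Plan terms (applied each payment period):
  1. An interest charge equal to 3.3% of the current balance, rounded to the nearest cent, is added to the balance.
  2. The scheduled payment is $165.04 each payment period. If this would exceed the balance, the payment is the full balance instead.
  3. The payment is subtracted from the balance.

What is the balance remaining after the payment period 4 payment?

Payment period 1: opening $686.03; interest $22.64 → $708.67; payment $165.04; balance $543.63
Payment period 2: opening $543.63; interest $17.94 → $561.57; payment $165.04; balance $396.53
Payment period 3: opening $396.53; interest $13.09 → $409.62; payment $165.04; balance $244.58
Payment period 4: opening $244.58; interest $8.07 → $252.65; payment $165.04; balance $87.61

$87.61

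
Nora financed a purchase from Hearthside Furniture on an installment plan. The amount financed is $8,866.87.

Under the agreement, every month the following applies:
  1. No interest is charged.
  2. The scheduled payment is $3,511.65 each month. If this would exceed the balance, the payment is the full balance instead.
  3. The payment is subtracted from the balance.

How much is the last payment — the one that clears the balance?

Month 1: $8,866.87 − $3,511.65 → $5,355.22
Month 2: $5,355.22 − $3,511.65 → $1,843.57
Month 3: $1,843.57 − $1,843.57 → $0.00

$1,843.57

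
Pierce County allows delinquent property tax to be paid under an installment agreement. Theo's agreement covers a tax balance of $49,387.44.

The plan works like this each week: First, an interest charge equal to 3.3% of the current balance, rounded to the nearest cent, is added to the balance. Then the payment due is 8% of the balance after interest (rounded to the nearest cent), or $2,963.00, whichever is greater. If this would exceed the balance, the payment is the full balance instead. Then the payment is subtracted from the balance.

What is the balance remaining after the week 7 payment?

$34,580.68

Week 1: opening $49,387.44; interest $1,629.79 → $51,017.23; payment $4,081.38; balance $46,935.85
Week 2: opening $46,935.85; interest $1,548.88 → $48,484.73; payment $3,878.78; balance $44,605.95
Week 3: opening $44,605.95; interest $1,472.00 → $46,077.95; payment $3,686.24; balance $42,391.71
Week 4: opening $42,391.71; interest $1,398.93 → $43,790.64; payment $3,503.25; balance $40,287.39
Week 5: opening $40,287.39; interest $1,329.48 → $41,616.87; payment $3,329.35; balance $38,287.52
Week 6: opening $38,287.52; interest $1,263.49 → $39,551.01; payment $3,164.08; balance $36,386.93
Week 7: opening $36,386.93; interest $1,200.77 → $37,587.70; payment $3,007.02; balance $34,580.68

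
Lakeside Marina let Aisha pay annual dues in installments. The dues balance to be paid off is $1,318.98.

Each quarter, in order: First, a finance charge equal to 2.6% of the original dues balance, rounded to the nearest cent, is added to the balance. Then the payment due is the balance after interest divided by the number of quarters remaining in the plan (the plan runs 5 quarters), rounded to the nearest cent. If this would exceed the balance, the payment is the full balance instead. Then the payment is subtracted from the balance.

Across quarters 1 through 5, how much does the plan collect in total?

Quarter 1: $1,318.98 +$34.29 interest = $1,353.27; pay $270.65 → $1,082.62
Quarter 2: $1,082.62 +$34.29 interest = $1,116.91; pay $279.23 → $837.68
Quarter 3: $837.68 +$34.29 interest = $871.97; pay $290.66 → $581.31
Quarter 4: $581.31 +$34.29 interest = $615.60; pay $307.80 → $307.80
Quarter 5: $307.80 +$34.29 interest = $342.09; pay $342.09 → $0.00
Total paid: $1,490.43

$1,490.43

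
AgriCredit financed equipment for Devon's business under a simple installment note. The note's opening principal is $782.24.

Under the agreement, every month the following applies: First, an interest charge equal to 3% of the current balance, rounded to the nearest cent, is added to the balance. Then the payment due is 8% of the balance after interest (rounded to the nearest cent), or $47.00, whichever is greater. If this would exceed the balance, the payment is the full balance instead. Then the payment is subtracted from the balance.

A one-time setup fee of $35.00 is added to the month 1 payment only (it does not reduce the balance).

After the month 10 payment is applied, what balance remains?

Month 1: opening $782.24; interest $23.47 → $805.71; payment $64.46 (+ $35.00 fee); balance $741.25
Month 2: opening $741.25; interest $22.24 → $763.49; payment $61.08; balance $702.41
Month 3: opening $702.41; interest $21.07 → $723.48; payment $57.88; balance $665.60
Month 4: opening $665.60; interest $19.97 → $685.57; payment $54.85; balance $630.72
Month 5: opening $630.72; interest $18.92 → $649.64; payment $51.97; balance $597.67
Month 6: opening $597.67; interest $17.93 → $615.60; payment $49.25; balance $566.35
Month 7: opening $566.35; interest $16.99 → $583.34; payment $47.00; balance $536.34
Month 8: opening $536.34; interest $16.09 → $552.43; payment $47.00; balance $505.43
Month 9: opening $505.43; interest $15.16 → $520.59; payment $47.00; balance $473.59
Month 10: opening $473.59; interest $14.21 → $487.80; payment $47.00; balance $440.80

$440.80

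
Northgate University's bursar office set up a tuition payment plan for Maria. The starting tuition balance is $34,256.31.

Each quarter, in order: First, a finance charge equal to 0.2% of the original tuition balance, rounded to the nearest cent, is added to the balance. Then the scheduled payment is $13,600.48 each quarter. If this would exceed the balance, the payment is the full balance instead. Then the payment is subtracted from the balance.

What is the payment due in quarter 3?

$7,260.88

Quarter 1: $34,256.31 +$68.51 interest = $34,324.82; pay $13,600.48 → $20,724.34
Quarter 2: $20,724.34 +$68.51 interest = $20,792.85; pay $13,600.48 → $7,192.37
Quarter 3: $7,192.37 +$68.51 interest = $7,260.88; pay $7,260.88 → $0.00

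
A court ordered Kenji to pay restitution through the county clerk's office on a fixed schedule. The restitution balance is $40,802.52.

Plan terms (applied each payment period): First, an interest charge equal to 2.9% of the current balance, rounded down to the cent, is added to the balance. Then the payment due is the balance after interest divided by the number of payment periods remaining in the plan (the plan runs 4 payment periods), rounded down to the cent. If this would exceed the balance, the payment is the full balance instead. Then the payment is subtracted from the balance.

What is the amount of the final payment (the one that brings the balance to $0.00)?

$11,436.37

Payment period 1: $40,802.52 +$1,183.27 interest = $41,985.79; pay $10,496.44 → $31,489.35
Payment period 2: $31,489.35 +$913.19 interest = $32,402.54; pay $10,800.84 → $21,601.70
Payment period 3: $21,601.70 +$626.44 interest = $22,228.14; pay $11,114.07 → $11,114.07
Payment period 4: $11,114.07 +$322.30 interest = $11,436.37; pay $11,436.37 → $0.00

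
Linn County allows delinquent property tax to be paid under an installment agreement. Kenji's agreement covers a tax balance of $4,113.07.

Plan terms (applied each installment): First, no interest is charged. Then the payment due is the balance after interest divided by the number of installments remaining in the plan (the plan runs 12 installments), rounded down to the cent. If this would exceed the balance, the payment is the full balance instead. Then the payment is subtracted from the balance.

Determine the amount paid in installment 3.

$342.75

Installment 1: $4,113.07 − $342.75 → $3,770.32
Installment 2: $3,770.32 − $342.75 → $3,427.57
Installment 3: $3,427.57 − $342.75 → $3,084.82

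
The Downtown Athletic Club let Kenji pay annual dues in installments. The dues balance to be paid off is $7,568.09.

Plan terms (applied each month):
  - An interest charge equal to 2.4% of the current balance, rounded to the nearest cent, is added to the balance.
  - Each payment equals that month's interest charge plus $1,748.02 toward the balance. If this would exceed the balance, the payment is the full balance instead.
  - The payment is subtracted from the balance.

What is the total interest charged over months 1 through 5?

$488.64

Month 1: opening $7,568.09; interest $181.63 → $7,749.72; payment $1,929.65; balance $5,820.07
Month 2: opening $5,820.07; interest $139.68 → $5,959.75; payment $1,887.70; balance $4,072.05
Month 3: opening $4,072.05; interest $97.73 → $4,169.78; payment $1,845.75; balance $2,324.03
Month 4: opening $2,324.03; interest $55.78 → $2,379.81; payment $1,803.80; balance $576.01
Month 5: opening $576.01; interest $13.82 → $589.83; payment $589.83; balance $0.00
Total interest: $181.63 + $139.68 + $97.73 + $55.78 + $13.82 = $488.64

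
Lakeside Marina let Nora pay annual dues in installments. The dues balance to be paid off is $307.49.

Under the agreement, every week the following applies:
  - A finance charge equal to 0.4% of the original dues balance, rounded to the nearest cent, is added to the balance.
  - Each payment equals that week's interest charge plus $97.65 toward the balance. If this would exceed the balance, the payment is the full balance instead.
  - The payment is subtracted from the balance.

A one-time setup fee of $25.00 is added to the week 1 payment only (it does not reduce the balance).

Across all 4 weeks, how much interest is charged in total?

Week 1: opening $307.49; interest $1.23 → $308.72; payment $98.88 (+ $25.00 fee); balance $209.84
Week 2: opening $209.84; interest $1.23 → $211.07; payment $98.88; balance $112.19
Week 3: opening $112.19; interest $1.23 → $113.42; payment $98.88; balance $14.54
Week 4: opening $14.54; interest $1.23 → $15.77; payment $15.77; balance $0.00
Total interest: $1.23 + $1.23 + $1.23 + $1.23 = $4.92

$4.92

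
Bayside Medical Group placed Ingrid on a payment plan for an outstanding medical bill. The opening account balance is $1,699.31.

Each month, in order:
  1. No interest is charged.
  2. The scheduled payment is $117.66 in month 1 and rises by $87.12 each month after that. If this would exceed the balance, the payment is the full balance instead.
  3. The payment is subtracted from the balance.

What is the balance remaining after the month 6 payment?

Month 1: $1,699.31 − $117.66 → $1,581.65
Month 2: $1,581.65 − $204.78 → $1,376.87
Month 3: $1,376.87 − $291.90 → $1,084.97
Month 4: $1,084.97 − $379.02 → $705.95
Month 5: $705.95 − $466.14 → $239.81
Month 6: $239.81 − $239.81 → $0.00

$0.00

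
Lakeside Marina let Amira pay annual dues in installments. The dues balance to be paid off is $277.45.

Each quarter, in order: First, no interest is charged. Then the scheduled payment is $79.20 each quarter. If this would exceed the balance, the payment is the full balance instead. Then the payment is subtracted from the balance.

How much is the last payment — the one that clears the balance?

$39.85

Quarter 1: opening $277.45; payment $79.20; balance $198.25
Quarter 2: opening $198.25; payment $79.20; balance $119.05
Quarter 3: opening $119.05; payment $79.20; balance $39.85
Quarter 4: opening $39.85; payment $39.85; balance $0.00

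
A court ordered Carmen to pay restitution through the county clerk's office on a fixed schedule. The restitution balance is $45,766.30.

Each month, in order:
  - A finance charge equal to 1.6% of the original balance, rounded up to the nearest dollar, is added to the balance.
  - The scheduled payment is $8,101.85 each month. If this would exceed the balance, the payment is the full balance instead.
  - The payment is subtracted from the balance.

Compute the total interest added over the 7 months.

# | Opening | Interest | Payment | End bal
1 | $45,766.30 | $733.00 | $8,101.85 | $38,397.45
2 | $38,397.45 | $733.00 | $8,101.85 | $31,028.60
3 | $31,028.60 | $733.00 | $8,101.85 | $23,659.75
4 | $23,659.75 | $733.00 | $8,101.85 | $16,290.90
5 | $16,290.90 | $733.00 | $8,101.85 | $8,922.05
6 | $8,922.05 | $733.00 | $8,101.85 | $1,553.20
7 | $1,553.20 | $733.00 | $2,286.20 | $0.00
Total interest: $733.00 + $733.00 + $733.00 + $733.00 + $733.00 + $733.00 + $733.00 = $5,131.00

$5,131.00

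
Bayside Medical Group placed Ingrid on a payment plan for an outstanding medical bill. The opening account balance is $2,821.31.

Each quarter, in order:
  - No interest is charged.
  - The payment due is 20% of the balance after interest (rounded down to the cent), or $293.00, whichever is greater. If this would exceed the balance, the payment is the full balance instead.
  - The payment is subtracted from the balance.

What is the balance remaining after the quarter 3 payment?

Quarter 1: $2,821.31 − $564.26 → $2,257.05
Quarter 2: $2,257.05 − $451.41 → $1,805.64
Quarter 3: $1,805.64 − $361.12 → $1,444.52

$1,444.52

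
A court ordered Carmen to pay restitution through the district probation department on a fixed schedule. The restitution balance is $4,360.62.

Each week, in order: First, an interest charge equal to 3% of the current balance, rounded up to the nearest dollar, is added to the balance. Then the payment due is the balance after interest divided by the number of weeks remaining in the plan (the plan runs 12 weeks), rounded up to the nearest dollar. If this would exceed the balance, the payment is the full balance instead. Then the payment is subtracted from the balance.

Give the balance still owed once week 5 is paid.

Week 1: opening $4,360.62; interest $131.00 → $4,491.62; payment $375.00; balance $4,116.62
Week 2: opening $4,116.62; interest $124.00 → $4,240.62; payment $386.00; balance $3,854.62
Week 3: opening $3,854.62; interest $116.00 → $3,970.62; payment $398.00; balance $3,572.62
Week 4: opening $3,572.62; interest $108.00 → $3,680.62; payment $409.00; balance $3,271.62
Week 5: opening $3,271.62; interest $99.00 → $3,370.62; payment $422.00; balance $2,948.62

$2,948.62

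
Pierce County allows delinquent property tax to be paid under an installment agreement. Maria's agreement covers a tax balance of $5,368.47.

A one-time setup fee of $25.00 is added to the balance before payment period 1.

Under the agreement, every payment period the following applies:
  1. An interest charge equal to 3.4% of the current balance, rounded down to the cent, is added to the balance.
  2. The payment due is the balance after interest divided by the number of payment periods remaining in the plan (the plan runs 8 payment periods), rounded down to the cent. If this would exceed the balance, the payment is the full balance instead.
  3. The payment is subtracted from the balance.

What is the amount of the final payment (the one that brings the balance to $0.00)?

# | Opening | Interest | Payment | End bal
1 | $5,393.47 | $183.37 | $697.10 | $4,879.74
2 | $4,879.74 | $165.91 | $720.80 | $4,324.85
3 | $4,324.85 | $147.04 | $745.31 | $3,726.58
4 | $3,726.58 | $126.70 | $770.65 | $3,082.63
5 | $3,082.63 | $104.80 | $796.85 | $2,390.58
6 | $2,390.58 | $81.27 | $823.95 | $1,647.90
7 | $1,647.90 | $56.02 | $851.96 | $851.96
8 | $851.96 | $28.96 | $880.92 | $0.00

$880.92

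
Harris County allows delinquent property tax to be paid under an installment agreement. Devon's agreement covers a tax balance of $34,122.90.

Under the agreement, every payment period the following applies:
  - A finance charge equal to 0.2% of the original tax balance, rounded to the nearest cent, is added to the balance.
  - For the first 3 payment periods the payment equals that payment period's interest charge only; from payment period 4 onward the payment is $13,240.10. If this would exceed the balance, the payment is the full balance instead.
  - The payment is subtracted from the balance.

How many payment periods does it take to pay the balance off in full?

6

Payment period 1: $34,122.90 +$68.25 interest = $34,191.15; pay $68.25 → $34,122.90
Payment period 2: $34,122.90 +$68.25 interest = $34,191.15; pay $68.25 → $34,122.90
Payment period 3: $34,122.90 +$68.25 interest = $34,191.15; pay $68.25 → $34,122.90
Payment period 4: $34,122.90 +$68.25 interest = $34,191.15; pay $13,240.10 → $20,951.05
Payment period 5: $20,951.05 +$68.25 interest = $21,019.30; pay $13,240.10 → $7,779.20
Payment period 6: $7,779.20 +$68.25 interest = $7,847.45; pay $7,847.45 → $0.00
Balance reaches $0.00 in payment period 6.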